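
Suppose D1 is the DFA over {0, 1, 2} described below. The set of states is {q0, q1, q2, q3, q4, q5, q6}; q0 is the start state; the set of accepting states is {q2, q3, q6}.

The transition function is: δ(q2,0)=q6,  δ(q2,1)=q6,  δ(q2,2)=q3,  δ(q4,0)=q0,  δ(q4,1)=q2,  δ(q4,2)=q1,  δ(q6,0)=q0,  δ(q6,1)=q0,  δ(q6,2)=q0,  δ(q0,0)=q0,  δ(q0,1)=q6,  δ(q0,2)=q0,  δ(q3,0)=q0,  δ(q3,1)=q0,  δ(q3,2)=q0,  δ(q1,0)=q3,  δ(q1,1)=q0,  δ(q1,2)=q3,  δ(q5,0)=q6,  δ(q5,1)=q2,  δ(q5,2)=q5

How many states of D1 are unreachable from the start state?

5

BFS from q0 reaches {q0, q6}; the 5 state(s) q1, q2, q3, q4, q5 are never visited.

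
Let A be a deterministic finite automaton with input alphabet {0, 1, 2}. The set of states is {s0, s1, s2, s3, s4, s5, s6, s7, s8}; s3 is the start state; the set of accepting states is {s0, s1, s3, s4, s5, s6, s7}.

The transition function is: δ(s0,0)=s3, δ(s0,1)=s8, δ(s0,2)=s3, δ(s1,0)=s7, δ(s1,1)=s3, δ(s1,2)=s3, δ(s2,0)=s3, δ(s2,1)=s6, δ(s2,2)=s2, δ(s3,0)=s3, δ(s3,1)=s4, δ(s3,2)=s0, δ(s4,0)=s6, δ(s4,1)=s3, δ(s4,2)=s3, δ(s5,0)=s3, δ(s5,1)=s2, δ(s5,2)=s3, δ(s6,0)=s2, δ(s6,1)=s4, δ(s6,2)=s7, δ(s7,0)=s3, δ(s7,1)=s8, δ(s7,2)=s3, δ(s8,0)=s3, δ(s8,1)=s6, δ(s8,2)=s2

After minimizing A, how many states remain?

First remove the unreachable states {s1,s5}; 7 states remain.
Initial partition by acceptance: {s0,s3,s4,s6,s7} | {s2,s8}.
Split {s0,s3,s4,s6,s7} by δ(·,0) → {s0,s3,s4,s7} and {s6}.
Refine {s0,s3,s4,s7} on symbol 0: members go to different blocks, giving {s0,s3,s7} and {s4}.
Refine {s0,s3,s7} on symbol 1: members go to different blocks, giving {s0,s7} and {s3}.
The partition is now stable with 5 blocks: {s0,s7} | {s2,s8} | {s6} | {s4} | {s3}.

5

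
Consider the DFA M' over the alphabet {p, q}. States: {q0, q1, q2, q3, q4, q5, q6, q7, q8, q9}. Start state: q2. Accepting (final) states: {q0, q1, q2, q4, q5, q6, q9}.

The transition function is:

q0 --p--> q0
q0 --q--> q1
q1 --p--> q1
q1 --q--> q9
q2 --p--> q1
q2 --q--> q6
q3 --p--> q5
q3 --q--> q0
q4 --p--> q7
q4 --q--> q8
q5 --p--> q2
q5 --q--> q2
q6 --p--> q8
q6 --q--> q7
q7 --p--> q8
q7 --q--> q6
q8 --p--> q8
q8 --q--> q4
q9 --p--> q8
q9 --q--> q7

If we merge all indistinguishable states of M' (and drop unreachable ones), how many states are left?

First remove the unreachable states {q0,q3,q5}; 7 states remain.
Start with accepting vs non-accepting: {q1,q2,q4,q6,q9} | {q7,q8}.
On input p, block {q1,q2,q4,q6,q9} splits into {q4,q6,q9} and {q1,q2}.
No further refinement is possible. Final partition (3 blocks): {q4,q6,q9} | {q7,q8} | {q1,q2}.

3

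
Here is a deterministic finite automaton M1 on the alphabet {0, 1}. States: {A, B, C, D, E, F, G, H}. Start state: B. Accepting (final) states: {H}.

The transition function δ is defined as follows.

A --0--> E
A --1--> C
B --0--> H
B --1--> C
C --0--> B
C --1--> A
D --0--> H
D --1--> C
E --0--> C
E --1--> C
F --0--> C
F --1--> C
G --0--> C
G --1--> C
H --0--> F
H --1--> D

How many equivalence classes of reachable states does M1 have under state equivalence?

States {G} cannot be reached from the start state, so discard them.
P0 = {H} | {A,B,C,D,E,F}.
Refine {A,B,C,D,E,F} on symbol 0: members go to different blocks, giving {A,C,E,F} and {B,D}.
Split {A,C,E,F} by δ(·,0) → {A,E,F} and {C}.
Refine {A,E,F} on symbol 0: members go to different blocks, giving {E,F} and {A}.
The partition is now stable with 5 blocks: {H} | {E,F} | {B,D} | {C} | {A}.

5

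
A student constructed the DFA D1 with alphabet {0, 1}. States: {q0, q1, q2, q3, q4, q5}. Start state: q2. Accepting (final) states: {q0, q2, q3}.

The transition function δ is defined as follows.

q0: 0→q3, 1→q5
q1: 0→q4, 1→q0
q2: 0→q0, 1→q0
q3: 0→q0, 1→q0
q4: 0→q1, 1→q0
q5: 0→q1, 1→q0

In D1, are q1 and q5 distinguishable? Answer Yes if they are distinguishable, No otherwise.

All states are reachable from the start state.
Start with accepting vs non-accepting: {q0,q2,q3} | {q1,q4,q5}.
Refine {q0,q2,q3} on symbol 1: members go to different blocks, giving {q2,q3} and {q0}.
No further refinement is possible. Final partition (3 blocks): {q2,q3} | {q1,q4,q5} | {q0}.
q1 and q5 lie in the same block of the stable partition, so they are equivalent — no string distinguishes them.

No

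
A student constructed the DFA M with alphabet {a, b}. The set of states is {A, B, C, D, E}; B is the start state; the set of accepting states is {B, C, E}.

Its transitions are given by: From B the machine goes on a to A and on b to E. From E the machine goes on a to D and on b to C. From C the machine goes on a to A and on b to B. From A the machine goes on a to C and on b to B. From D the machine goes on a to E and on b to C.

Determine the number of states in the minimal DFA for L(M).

2

Initial partition by acceptance: {B,C,E} | {A,D}.
The partition is now stable with 2 blocks: {B,C,E} | {A,D}.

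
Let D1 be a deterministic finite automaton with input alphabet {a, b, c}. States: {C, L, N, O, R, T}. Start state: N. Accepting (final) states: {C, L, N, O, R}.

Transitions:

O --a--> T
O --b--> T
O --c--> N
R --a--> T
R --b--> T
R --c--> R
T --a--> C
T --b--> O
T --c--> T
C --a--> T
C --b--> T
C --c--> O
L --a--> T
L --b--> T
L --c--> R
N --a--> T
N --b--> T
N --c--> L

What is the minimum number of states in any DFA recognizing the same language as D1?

Every state is reachable, so we keep all 6.
P0 = {C,L,N,O,R} | {T}.
No further refinement is possible. Final partition (2 blocks): {C,L,N,O,R} | {T}.

2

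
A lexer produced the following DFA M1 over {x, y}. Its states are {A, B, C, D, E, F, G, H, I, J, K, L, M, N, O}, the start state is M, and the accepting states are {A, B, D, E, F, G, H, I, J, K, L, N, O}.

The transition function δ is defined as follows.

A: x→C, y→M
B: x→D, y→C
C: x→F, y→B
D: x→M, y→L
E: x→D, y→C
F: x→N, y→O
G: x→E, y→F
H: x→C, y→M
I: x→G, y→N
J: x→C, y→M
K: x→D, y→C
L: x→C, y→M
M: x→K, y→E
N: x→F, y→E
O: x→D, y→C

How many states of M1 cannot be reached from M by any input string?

No path from M leads to A, G, H, I, J; the other 10 states are all reachable.

5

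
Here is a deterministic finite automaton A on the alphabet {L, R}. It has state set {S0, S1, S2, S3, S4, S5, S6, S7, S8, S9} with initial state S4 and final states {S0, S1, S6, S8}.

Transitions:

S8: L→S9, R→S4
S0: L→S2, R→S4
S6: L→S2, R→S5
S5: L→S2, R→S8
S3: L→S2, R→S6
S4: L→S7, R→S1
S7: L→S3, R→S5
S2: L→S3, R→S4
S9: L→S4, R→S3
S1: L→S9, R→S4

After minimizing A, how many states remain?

3

Reachable states from the start: {S1,S2,S3,S4,S5,S6,S7,S8,S9}. Unreachable: {S0} — drop them.
Initial partition by acceptance: {S1,S6,S8} | {S2,S3,S4,S5,S7,S9}.
Refine {S2,S3,S4,S5,S7,S9} on symbol R: members go to different blocks, giving {S2,S7,S9} and {S3,S4,S5}.
Stable partition: {S1,S6,S8} | {S2,S7,S9} | {S3,S4,S5} — 3 equivalence classes.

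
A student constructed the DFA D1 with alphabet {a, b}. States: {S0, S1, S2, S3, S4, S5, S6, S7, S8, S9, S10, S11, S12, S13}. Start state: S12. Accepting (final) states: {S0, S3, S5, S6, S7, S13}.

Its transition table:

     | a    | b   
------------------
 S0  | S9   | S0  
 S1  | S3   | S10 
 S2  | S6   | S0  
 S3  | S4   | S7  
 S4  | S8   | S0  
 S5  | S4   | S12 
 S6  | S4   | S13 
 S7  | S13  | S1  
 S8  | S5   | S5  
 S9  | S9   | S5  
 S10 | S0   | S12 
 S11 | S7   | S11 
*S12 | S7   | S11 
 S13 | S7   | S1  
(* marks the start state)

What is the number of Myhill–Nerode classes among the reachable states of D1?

First remove the unreachable states {S2,S6}; 12 states remain.
Initial partition by acceptance: {S0,S3,S5,S7,S13} | {S1,S4,S8,S9,S10,S11,S12}.
Split {S0,S3,S5,S7,S13} by δ(·,a) → {S0,S3,S5} and {S7,S13}.
Refine {S0,S3,S5} on symbol b: members go to different blocks, giving {S0} and {S3} and {S5}.
On input a, block {S1,S4,S8,S9,S10,S11,S12} splits into {S4,S9} and {S11,S12} and {S1} and {S8} and {S10}.
Split {S4,S9} by δ(·,a) → {S4} and {S9}.
No further refinement is possible. Final partition (10 blocks): {S0} | {S4} | {S7,S13} | {S3} | {S5} | {S11,S12} | {S1} | {S8} | {S10} | {S9}.

10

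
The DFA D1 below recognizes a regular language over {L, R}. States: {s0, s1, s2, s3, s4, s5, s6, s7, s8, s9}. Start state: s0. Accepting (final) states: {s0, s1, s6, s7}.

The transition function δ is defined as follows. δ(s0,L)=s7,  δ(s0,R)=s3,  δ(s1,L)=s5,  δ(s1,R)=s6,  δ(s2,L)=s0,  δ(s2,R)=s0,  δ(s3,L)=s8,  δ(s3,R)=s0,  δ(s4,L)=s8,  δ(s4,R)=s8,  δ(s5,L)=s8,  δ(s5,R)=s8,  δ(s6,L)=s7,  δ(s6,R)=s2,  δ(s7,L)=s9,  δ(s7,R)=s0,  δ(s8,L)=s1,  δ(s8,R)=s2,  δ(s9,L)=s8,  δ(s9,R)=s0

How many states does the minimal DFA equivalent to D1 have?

8

First remove the unreachable states {s4}; 9 states remain.
P0 = {s0,s1,s6,s7} | {s2,s3,s5,s8,s9}.
On input L, block {s0,s1,s6,s7} splits into {s0,s6} and {s1,s7}.
Refine {s2,s3,s5,s8,s9} on symbol L: members go to different blocks, giving {s3,s5,s9} and {s2} and {s8}.
Split {s0,s6} by δ(·,R) → {s0} and {s6}.
On input R, block {s3,s5,s9} splits into {s3,s9} and {s5}.
On input L, block {s1,s7} splits into {s1} and {s7}.
The partition is now stable with 8 blocks: {s0} | {s3,s9} | {s1} | {s2} | {s8} | {s6} | {s5} | {s7}.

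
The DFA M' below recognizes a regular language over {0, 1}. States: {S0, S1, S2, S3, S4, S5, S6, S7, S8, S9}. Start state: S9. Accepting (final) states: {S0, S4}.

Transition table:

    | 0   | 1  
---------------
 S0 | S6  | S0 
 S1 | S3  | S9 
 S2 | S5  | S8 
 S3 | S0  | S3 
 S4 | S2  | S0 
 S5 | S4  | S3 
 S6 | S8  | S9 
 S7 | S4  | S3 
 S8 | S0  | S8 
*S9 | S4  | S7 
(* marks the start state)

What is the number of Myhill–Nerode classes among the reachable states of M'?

3

Reachable states from the start: {S0,S2,S3,S4,S5,S6,S7,S8,S9}. Unreachable: {S1} — drop them.
P0 = {S0,S4} | {S2,S3,S5,S6,S7,S8,S9}.
On input 0, block {S2,S3,S5,S6,S7,S8,S9} splits into {S3,S5,S7,S8,S9} and {S2,S6}.
The partition is now stable with 3 blocks: {S0,S4} | {S3,S5,S7,S8,S9} | {S2,S6}.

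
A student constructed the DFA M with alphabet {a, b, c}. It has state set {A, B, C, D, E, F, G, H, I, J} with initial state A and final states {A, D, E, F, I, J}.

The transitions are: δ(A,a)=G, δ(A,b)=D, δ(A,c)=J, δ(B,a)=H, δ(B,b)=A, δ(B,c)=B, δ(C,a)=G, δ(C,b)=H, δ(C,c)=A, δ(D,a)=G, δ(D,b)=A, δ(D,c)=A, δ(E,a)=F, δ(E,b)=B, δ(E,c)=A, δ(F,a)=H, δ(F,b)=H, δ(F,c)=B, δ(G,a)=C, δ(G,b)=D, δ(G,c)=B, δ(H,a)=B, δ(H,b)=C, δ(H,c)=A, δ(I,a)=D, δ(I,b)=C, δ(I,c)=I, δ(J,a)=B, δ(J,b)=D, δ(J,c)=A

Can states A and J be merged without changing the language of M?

Yes

First remove the unreachable states {E,F,I}; 7 states remain.
Initial partition by acceptance: {A,D,J} | {B,C,G,H}.
Refine {B,C,G,H} on symbol b: members go to different blocks, giving {B,G} and {C,H}.
No further refinement is possible. Final partition (3 blocks): {A,D,J} | {B,G} | {C,H}.
A and J lie in the same block of the stable partition, so they are equivalent — no string distinguishes them.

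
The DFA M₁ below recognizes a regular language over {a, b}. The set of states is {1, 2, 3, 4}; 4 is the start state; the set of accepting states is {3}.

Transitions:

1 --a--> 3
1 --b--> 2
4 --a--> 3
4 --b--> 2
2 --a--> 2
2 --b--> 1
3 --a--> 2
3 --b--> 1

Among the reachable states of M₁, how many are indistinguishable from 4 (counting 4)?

2

Start with accepting vs non-accepting: {3} | {1,2,4}.
On input a, block {1,2,4} splits into {1,4} and {2}.
No further refinement is possible. Final partition (3 blocks): {3} | {1,4} | {2}.
State 4 belongs to the block {1,4}, which has 2 states.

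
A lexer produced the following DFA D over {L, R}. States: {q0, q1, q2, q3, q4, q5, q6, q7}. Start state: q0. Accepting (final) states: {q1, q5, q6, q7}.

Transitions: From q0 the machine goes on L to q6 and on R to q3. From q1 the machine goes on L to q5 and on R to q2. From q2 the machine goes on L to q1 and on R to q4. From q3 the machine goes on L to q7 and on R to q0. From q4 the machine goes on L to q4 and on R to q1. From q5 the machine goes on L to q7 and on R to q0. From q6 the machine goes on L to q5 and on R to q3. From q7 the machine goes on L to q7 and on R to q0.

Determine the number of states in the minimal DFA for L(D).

2

States {q1,q2,q4} cannot be reached from the start state, so discard them.
Start with accepting vs non-accepting: {q5,q6,q7} | {q0,q3}.
No further refinement is possible. Final partition (2 blocks): {q5,q6,q7} | {q0,q3}.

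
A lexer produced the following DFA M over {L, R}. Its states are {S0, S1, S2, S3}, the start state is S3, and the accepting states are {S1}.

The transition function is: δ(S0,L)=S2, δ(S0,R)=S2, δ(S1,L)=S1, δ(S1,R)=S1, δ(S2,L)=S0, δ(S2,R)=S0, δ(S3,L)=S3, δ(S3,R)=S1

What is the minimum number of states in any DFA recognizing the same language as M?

2

States {S0,S2} cannot be reached from the start state, so discard them.
Start with accepting vs non-accepting: {S1} | {S3}.
No further refinement is possible. Final partition (2 blocks): {S1} | {S3}.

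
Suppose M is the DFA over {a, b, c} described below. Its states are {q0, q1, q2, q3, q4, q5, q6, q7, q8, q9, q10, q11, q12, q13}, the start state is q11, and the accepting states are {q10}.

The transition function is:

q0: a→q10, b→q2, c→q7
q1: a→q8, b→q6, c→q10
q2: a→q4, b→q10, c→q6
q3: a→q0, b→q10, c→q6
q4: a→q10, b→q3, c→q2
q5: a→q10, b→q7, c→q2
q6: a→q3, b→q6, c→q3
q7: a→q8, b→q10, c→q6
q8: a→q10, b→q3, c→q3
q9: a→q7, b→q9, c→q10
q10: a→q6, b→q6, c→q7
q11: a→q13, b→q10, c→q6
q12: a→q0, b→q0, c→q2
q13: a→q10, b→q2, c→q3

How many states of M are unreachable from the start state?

Starting at q11 and following transitions, the reachable set is {q0, q2, q3, q4, q6, q7, q8, q10, q11, q13}. That leaves q1, q5, q9, q12 unreachable — 4 in total.

4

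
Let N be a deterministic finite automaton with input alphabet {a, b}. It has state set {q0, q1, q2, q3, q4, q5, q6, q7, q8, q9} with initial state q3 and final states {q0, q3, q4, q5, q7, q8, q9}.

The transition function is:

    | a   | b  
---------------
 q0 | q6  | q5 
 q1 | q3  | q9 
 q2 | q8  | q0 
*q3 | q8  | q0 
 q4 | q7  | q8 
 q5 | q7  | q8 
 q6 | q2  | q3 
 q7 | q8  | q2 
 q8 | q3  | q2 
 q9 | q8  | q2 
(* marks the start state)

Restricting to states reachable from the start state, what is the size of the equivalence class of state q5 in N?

States {q1,q4,q9} cannot be reached from the start state, so discard them.
P0 = {q0,q3,q5,q7,q8} | {q2,q6}.
Split {q0,q3,q5,q7,q8} by δ(·,a) → {q3,q5,q7,q8} and {q0}.
Refine {q3,q5,q7,q8} on symbol b: members go to different blocks, giving {q7,q8} and {q3} and {q5}.
Refine {q7,q8} on symbol a: members go to different blocks, giving {q7} and {q8}.
Refine {q2,q6} on symbol a: members go to different blocks, giving {q2} and {q6}.
Stable partition: {q7} | {q2} | {q0} | {q3} | {q5} | {q8} | {q6} — 7 equivalence classes.
The equivalence class containing q5 is {q5}, of size 1.

1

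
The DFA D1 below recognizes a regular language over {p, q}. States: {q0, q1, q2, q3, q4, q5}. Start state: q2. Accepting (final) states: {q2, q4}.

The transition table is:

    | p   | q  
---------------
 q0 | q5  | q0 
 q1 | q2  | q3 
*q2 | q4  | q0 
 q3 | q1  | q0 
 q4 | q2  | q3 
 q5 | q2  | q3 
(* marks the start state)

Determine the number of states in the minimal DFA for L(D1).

P0 = {q2,q4} | {q0,q1,q3,q5}.
On input p, block {q0,q1,q3,q5} splits into {q0,q3} and {q1,q5}.
No further refinement is possible. Final partition (3 blocks): {q2,q4} | {q0,q3} | {q1,q5}.

3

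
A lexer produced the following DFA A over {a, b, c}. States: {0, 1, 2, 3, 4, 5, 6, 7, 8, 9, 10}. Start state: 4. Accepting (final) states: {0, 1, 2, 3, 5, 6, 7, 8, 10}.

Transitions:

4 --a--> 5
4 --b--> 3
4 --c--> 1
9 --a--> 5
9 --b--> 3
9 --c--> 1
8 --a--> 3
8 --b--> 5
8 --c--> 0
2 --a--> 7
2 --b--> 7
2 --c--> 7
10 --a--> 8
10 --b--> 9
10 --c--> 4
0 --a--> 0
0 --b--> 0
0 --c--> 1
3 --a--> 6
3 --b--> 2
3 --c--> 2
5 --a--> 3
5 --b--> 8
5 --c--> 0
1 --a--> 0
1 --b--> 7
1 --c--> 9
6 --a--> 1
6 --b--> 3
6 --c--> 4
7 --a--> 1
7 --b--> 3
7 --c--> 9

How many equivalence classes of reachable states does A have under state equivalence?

States {10} cannot be reached from the start state, so discard them.
Initial partition by acceptance: {0,1,2,3,5,6,7,8} | {4,9}.
Refine {0,1,2,3,5,6,7,8} on symbol c: members go to different blocks, giving {0,2,3,5,8} and {1,6,7}.
Split {0,2,3,5,8} by δ(·,a) → {0,5,8} and {2,3}.
On input a, block {0,5,8} splits into {5,8} and {0}.
Split {1,6,7} by δ(·,a) → {6,7} and {1}.
On input b, block {2,3} splits into {2} and {3}.
Stable partition: {5,8} | {4,9} | {6,7} | {2} | {0} | {1} | {3} — 7 equivalence classes.

7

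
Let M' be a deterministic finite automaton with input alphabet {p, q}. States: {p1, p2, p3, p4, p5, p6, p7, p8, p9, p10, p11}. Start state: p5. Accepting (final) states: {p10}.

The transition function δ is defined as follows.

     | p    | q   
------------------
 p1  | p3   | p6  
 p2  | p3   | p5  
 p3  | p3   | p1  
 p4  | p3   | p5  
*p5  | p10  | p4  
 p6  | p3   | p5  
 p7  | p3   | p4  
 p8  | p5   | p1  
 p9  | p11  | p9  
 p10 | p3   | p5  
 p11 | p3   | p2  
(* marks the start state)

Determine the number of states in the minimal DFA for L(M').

5

States {p2,p7,p8,p9,p11} cannot be reached from the start state, so discard them.
Initial partition by acceptance: {p10} | {p1,p3,p4,p5,p6}.
Refine {p1,p3,p4,p5,p6} on symbol p: members go to different blocks, giving {p1,p3,p4,p6} and {p5}.
Split {p1,p3,p4,p6} by δ(·,q) → {p1,p3} and {p4,p6}.
On input q, block {p1,p3} splits into {p1} and {p3}.
No further refinement is possible. Final partition (5 blocks): {p10} | {p1} | {p5} | {p4,p6} | {p3}.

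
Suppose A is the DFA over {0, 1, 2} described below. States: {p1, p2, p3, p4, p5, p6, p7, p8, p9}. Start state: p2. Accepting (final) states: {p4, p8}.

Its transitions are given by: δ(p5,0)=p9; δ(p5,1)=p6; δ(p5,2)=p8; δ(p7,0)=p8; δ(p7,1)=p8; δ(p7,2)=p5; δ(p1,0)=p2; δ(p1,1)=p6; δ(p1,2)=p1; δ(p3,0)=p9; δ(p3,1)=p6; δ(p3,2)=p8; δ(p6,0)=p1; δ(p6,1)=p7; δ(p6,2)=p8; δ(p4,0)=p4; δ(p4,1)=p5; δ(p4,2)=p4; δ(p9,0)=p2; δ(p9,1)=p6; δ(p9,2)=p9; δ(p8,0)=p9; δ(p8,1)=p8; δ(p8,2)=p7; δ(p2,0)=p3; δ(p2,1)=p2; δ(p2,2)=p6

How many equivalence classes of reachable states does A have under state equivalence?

States {p4} cannot be reached from the start state, so discard them.
P0 = {p8} | {p1,p2,p3,p5,p6,p7,p9}.
Refine {p1,p2,p3,p5,p6,p7,p9} on symbol 0: members go to different blocks, giving {p1,p2,p3,p5,p6,p9} and {p7}.
On input 1, block {p1,p2,p3,p5,p6,p9} splits into {p1,p2,p3,p5,p9} and {p6}.
Split {p1,p2,p3,p5,p9} by δ(·,1) → {p1,p3,p5,p9} and {p2}.
On input 0, block {p1,p3,p5,p9} splits into {p1,p9} and {p3,p5}.
The partition is now stable with 6 blocks: {p8} | {p1,p9} | {p7} | {p6} | {p2} | {p3,p5}.

6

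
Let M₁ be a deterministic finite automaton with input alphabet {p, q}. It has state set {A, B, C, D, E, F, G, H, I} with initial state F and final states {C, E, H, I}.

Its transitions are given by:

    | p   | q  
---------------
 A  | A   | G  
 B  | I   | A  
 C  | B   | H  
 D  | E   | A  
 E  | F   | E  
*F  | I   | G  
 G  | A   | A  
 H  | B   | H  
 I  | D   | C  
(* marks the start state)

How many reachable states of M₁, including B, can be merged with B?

Every state is reachable, so we keep all 9.
Start with accepting vs non-accepting: {C,E,H,I} | {A,B,D,F,G}.
Split {A,B,D,F,G} by δ(·,p) → {B,D,F} and {A,G}.
No further refinement is possible. Final partition (3 blocks): {C,E,H,I} | {B,D,F} | {A,G}.
The equivalence class containing B is {B,D,F}, of size 3.

3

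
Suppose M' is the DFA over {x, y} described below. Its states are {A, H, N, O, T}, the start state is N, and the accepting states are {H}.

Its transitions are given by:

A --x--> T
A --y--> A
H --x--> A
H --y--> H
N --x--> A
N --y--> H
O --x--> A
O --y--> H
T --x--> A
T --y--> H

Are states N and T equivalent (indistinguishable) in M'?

Yes

Reachable states from the start: {A,H,N,T}. Unreachable: {O} — drop them.
Start with accepting vs non-accepting: {H} | {A,N,T}.
Split {A,N,T} by δ(·,y) → {N,T} and {A}.
No further refinement is possible. Final partition (3 blocks): {H} | {N,T} | {A}.
N and T lie in the same block of the stable partition, so they are equivalent — no string distinguishes them.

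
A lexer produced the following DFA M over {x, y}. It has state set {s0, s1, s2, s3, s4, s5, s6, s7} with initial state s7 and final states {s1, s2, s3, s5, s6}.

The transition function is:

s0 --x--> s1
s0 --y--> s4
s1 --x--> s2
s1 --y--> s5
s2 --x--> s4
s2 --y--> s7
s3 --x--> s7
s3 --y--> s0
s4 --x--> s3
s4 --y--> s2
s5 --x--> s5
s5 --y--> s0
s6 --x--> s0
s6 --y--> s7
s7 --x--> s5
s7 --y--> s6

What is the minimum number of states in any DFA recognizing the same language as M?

All states are reachable from the start state.
P0 = {s1,s2,s3,s5,s6} | {s0,s4,s7}.
Split {s1,s2,s3,s5,s6} by δ(·,x) → {s2,s3,s6} and {s1,s5}.
Refine {s0,s4,s7} on symbol x: members go to different blocks, giving {s0,s7} and {s4}.
Split {s2,s3,s6} by δ(·,x) → {s3,s6} and {s2}.
Refine {s0,s7} on symbol y: members go to different blocks, giving {s0} and {s7}.
Split {s3,s6} by δ(·,x) → {s3} and {s6}.
Refine {s1,s5} on symbol x: members go to different blocks, giving {s1} and {s5}.
Stable partition: {s3} | {s0} | {s1} | {s4} | {s2} | {s7} | {s6} | {s5} — 8 equivalence classes.

8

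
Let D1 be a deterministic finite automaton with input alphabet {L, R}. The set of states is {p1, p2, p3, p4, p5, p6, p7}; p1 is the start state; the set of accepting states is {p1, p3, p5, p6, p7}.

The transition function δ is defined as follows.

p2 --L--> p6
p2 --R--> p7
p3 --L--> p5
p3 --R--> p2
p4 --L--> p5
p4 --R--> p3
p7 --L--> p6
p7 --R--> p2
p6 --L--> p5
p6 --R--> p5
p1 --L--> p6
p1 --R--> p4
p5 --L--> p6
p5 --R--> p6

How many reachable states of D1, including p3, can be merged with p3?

P0 = {p1,p3,p5,p6,p7} | {p2,p4}.
Split {p1,p3,p5,p6,p7} by δ(·,R) → {p1,p3,p7} and {p5,p6}.
The partition is now stable with 3 blocks: {p1,p3,p7} | {p2,p4} | {p5,p6}.
State p3 belongs to the block {p1,p3,p7}, which has 3 states.

3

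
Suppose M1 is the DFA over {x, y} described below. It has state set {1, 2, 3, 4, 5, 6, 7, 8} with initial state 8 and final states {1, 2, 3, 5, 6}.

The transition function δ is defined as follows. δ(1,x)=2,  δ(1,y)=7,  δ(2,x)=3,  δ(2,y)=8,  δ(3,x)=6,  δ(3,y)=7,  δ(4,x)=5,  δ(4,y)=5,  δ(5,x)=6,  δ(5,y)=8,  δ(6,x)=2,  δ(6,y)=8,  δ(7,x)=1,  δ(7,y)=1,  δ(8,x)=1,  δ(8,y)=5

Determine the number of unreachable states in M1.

1

Starting at 8 and following transitions, the reachable set is {1, 2, 3, 5, 6, 7, 8}. That leaves 4 unreachable — 1 in total.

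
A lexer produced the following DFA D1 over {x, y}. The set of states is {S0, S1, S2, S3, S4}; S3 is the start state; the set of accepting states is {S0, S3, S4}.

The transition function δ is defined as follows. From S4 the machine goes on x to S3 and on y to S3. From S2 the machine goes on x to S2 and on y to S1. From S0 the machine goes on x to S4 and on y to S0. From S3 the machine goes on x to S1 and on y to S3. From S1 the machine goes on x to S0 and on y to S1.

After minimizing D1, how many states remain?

Reachable states from the start: {S0,S1,S3,S4}. Unreachable: {S2} — drop them.
Start with accepting vs non-accepting: {S0,S3,S4} | {S1}.
On input x, block {S0,S3,S4} splits into {S0,S4} and {S3}.
Refine {S0,S4} on symbol x: members go to different blocks, giving {S0} and {S4}.
The partition is now stable with 4 blocks: {S0} | {S1} | {S3} | {S4}.

4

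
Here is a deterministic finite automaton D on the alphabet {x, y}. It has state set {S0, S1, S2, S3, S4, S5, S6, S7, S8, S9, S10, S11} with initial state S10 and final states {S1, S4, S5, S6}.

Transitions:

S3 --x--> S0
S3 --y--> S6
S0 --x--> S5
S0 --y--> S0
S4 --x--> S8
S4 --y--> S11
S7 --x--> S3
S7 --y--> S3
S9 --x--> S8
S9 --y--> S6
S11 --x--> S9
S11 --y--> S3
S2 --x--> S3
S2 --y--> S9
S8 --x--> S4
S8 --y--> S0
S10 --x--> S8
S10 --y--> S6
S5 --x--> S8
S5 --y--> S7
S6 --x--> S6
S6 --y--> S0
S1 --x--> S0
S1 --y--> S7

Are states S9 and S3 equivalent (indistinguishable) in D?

States {S1,S2} cannot be reached from the start state, so discard them.
P0 = {S4,S5,S6} | {S0,S3,S7,S8,S9,S10,S11}.
Split {S4,S5,S6} by δ(·,x) → {S4,S5} and {S6}.
Refine {S0,S3,S7,S8,S9,S10,S11} on symbol x: members go to different blocks, giving {S3,S7,S9,S10,S11} and {S0,S8}.
On input x, block {S3,S7,S9,S10,S11} splits into {S3,S9,S10} and {S7,S11}.
No further refinement is possible. Final partition (5 blocks): {S4,S5} | {S3,S9,S10} | {S6} | {S0,S8} | {S7,S11}.
S9 and S3 lie in the same block of the stable partition, so they are equivalent — no string distinguishes them.

Yes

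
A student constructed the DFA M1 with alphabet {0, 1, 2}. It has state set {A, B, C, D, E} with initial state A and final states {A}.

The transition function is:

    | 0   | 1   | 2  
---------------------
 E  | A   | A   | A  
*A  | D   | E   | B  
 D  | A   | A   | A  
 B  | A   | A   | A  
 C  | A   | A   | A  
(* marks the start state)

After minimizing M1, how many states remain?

2

First remove the unreachable states {C}; 4 states remain.
Start with accepting vs non-accepting: {A} | {B,D,E}.
Stable partition: {A} | {B,D,E} — 2 equivalence classes.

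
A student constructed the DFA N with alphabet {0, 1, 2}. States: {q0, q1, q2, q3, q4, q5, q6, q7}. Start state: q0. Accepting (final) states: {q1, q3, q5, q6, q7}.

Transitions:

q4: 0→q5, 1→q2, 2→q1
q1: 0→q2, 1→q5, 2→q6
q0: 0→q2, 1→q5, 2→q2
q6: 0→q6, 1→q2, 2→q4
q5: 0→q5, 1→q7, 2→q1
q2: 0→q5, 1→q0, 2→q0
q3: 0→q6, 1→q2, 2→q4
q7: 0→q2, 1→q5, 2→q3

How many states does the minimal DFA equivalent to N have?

6

Initial partition by acceptance: {q1,q3,q5,q6,q7} | {q0,q2,q4}.
On input 0, block {q1,q3,q5,q6,q7} splits into {q3,q5,q6} and {q1,q7}.
On input 1, block {q3,q5,q6} splits into {q3,q6} and {q5}.
On input 0, block {q0,q2,q4} splits into {q2,q4} and {q0}.
On input 1, block {q2,q4} splits into {q2} and {q4}.
The partition is now stable with 6 blocks: {q3,q6} | {q2} | {q1,q7} | {q5} | {q0} | {q4}.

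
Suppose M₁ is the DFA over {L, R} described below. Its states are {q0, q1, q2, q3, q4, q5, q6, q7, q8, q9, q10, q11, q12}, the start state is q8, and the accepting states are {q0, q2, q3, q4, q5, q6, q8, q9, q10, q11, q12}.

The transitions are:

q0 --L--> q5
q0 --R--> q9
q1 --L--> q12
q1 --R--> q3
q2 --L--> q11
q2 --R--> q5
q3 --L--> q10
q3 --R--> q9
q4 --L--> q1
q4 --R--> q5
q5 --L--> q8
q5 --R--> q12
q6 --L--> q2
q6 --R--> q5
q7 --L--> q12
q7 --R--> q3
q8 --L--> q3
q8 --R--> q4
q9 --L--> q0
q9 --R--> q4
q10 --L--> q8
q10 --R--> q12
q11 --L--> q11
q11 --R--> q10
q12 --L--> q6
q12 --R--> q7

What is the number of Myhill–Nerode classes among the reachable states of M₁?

Start with accepting vs non-accepting: {q0,q2,q3,q4,q5,q6,q8,q9,q10,q11,q12} | {q1,q7}.
Split {q0,q2,q3,q4,q5,q6,q8,q9,q10,q11,q12} by δ(·,L) → {q0,q2,q3,q5,q6,q8,q9,q10,q11,q12} and {q4}.
On input R, block {q0,q2,q3,q5,q6,q8,q9,q10,q11,q12} splits into {q0,q2,q3,q5,q6,q10,q11} and {q8,q9} and {q12}.
Refine {q0,q2,q3,q5,q6,q10,q11} on symbol L: members go to different blocks, giving {q0,q2,q3,q6,q11} and {q5,q10}.
On input L, block {q0,q2,q3,q6,q11} splits into {q2,q6,q11} and {q0,q3}.
Stable partition: {q2,q6,q11} | {q1,q7} | {q4} | {q8,q9} | {q12} | {q5,q10} | {q0,q3} — 7 equivalence classes.

7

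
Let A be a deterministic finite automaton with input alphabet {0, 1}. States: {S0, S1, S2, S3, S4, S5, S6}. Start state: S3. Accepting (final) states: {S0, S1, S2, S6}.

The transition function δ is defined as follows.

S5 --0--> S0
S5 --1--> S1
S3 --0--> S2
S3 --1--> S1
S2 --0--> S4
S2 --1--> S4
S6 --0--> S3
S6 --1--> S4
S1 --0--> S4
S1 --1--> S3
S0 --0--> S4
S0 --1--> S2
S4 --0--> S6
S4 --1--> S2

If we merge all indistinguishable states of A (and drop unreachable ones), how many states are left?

2

Reachable states from the start: {S1,S2,S3,S4,S6}. Unreachable: {S0,S5} — drop them.
Initial partition by acceptance: {S1,S2,S6} | {S3,S4}.
The partition is now stable with 2 blocks: {S1,S2,S6} | {S3,S4}.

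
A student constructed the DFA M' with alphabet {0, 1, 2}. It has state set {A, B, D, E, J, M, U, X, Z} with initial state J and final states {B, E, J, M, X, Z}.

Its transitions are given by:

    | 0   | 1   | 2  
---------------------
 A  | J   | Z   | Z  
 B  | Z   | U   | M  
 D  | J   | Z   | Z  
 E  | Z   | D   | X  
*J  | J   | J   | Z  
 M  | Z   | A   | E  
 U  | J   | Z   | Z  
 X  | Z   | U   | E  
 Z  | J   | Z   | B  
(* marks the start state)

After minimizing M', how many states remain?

4

Every state is reachable, so we keep all 9.
Initial partition by acceptance: {B,E,J,M,X,Z} | {A,D,U}.
Split {B,E,J,M,X,Z} by δ(·,1) → {B,E,M,X} and {J,Z}.
On input 2, block {J,Z} splits into {Z} and {J}.
No further refinement is possible. Final partition (4 blocks): {B,E,M,X} | {A,D,U} | {Z} | {J}.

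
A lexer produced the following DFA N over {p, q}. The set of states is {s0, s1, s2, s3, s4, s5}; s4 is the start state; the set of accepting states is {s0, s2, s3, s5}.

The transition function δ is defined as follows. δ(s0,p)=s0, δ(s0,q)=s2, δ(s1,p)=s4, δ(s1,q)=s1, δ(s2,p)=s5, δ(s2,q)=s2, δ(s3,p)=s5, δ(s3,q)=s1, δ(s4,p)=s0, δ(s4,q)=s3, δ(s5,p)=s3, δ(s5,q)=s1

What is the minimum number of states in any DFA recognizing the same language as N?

5

Start with accepting vs non-accepting: {s0,s2,s3,s5} | {s1,s4}.
Refine {s0,s2,s3,s5} on symbol q: members go to different blocks, giving {s0,s2} and {s3,s5}.
On input p, block {s0,s2} splits into {s0} and {s2}.
On input p, block {s1,s4} splits into {s1} and {s4}.
The partition is now stable with 5 blocks: {s0} | {s1} | {s3,s5} | {s2} | {s4}.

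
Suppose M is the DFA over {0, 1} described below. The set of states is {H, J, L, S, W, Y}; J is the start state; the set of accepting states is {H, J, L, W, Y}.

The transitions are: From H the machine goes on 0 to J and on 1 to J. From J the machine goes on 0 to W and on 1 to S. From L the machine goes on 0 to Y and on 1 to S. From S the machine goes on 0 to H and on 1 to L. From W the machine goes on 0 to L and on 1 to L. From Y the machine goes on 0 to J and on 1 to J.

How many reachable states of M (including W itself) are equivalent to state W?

3

Every state is reachable, so we keep all 6.
Initial partition by acceptance: {H,J,L,W,Y} | {S}.
Refine {H,J,L,W,Y} on symbol 1: members go to different blocks, giving {H,W,Y} and {J,L}.
The partition is now stable with 3 blocks: {H,W,Y} | {S} | {J,L}.
The equivalence class containing W is {H,W,Y}, of size 3.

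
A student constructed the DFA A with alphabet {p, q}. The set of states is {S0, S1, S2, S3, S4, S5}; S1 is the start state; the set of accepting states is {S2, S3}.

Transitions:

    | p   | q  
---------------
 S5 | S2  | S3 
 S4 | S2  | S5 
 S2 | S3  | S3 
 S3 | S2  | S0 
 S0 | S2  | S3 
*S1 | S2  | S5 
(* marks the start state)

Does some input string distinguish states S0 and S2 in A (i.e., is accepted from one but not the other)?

Yes

Reachable states from the start: {S0,S1,S2,S3,S5}. Unreachable: {S4} — drop them.
Initial partition by acceptance: {S2,S3} | {S0,S1,S5}.
Split {S2,S3} by δ(·,q) → {S2} and {S3}.
On input q, block {S0,S1,S5} splits into {S0,S5} and {S1}.
The partition is now stable with 4 blocks: {S2} | {S0,S5} | {S3} | {S1}.
S0 and S2 end up in different blocks, so they are distinguishable. For instance, the string 'ε' is accepted from only S2.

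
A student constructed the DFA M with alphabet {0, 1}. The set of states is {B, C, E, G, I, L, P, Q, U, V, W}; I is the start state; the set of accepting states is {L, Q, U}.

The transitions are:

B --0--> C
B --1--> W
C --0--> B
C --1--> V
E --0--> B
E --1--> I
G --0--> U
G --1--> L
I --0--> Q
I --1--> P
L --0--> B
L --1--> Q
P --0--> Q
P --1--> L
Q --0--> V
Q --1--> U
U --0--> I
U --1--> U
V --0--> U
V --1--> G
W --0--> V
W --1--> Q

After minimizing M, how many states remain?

States {E} cannot be reached from the start state, so discard them.
Initial partition by acceptance: {L,Q,U} | {B,C,G,I,P,V,W}.
Refine {B,C,G,I,P,V,W} on symbol 0: members go to different blocks, giving {G,I,P,V} and {B,C,W}.
Split {L,Q,U} by δ(·,0) → {Q,U} and {L}.
Split {G,I,P,V} by δ(·,1) → {I,V} and {G,P}.
On input 0, block {B,C,W} splits into {B,C} and {W}.
Refine {B,C} on symbol 1: members go to different blocks, giving {C} and {B}.
No further refinement is possible. Final partition (7 blocks): {Q,U} | {I,V} | {C} | {L} | {G,P} | {W} | {B}.

7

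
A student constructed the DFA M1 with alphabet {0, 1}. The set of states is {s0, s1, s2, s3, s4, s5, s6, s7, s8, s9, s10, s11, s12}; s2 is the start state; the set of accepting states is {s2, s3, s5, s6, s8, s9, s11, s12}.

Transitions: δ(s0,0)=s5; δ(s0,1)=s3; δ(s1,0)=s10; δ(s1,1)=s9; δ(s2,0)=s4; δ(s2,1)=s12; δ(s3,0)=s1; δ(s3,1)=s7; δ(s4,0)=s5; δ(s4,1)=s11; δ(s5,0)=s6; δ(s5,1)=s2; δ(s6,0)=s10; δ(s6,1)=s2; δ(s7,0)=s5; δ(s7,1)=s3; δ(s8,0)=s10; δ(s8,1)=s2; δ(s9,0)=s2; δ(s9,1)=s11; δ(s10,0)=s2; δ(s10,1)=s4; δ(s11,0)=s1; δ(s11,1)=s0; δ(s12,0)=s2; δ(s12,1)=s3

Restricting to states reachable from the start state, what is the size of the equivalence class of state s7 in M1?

3

First remove the unreachable states {s8}; 12 states remain.
Start with accepting vs non-accepting: {s2,s3,s5,s6,s9,s11,s12} | {s0,s1,s4,s7,s10}.
On input 0, block {s2,s3,s5,s6,s9,s11,s12} splits into {s2,s3,s6,s11} and {s5,s9,s12}.
Split {s2,s3,s6,s11} by δ(·,1) → {s3,s11} and {s2} and {s6}.
Split {s0,s1,s4,s7,s10} by δ(·,0) → {s0,s4,s7} and {s1} and {s10}.
On input 0, block {s5,s9,s12} splits into {s9,s12} and {s5}.
The partition is now stable with 8 blocks: {s3,s11} | {s0,s4,s7} | {s9,s12} | {s2} | {s6} | {s1} | {s10} | {s5}.
State s7 belongs to the block {s0,s4,s7}, which has 3 states.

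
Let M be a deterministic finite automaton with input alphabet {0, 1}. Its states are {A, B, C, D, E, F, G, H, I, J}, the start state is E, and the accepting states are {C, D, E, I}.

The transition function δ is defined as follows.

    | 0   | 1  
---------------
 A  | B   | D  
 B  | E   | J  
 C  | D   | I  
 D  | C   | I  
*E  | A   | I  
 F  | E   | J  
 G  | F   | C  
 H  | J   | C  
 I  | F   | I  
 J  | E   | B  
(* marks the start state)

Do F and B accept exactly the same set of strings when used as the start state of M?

First remove the unreachable states {G,H}; 8 states remain.
Initial partition by acceptance: {C,D,E,I} | {A,B,F,J}.
Refine {C,D,E,I} on symbol 0: members go to different blocks, giving {C,D} and {E,I}.
Split {A,B,F,J} by δ(·,0) → {B,F,J} and {A}.
On input 0, block {E,I} splits into {E} and {I}.
No further refinement is possible. Final partition (5 blocks): {C,D} | {B,F,J} | {E} | {A} | {I}.
F and B lie in the same block of the stable partition, so they are equivalent — no string distinguishes them.

Yes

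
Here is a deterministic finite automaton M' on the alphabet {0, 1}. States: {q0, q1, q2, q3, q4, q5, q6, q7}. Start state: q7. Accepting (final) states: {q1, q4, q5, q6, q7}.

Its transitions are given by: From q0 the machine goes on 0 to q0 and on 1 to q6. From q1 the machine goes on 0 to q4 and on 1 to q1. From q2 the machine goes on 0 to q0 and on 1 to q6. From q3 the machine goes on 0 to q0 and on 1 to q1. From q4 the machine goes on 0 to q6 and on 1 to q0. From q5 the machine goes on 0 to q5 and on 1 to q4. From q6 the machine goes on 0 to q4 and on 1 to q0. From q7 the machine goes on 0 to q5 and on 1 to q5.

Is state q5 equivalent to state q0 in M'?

No

Reachable states from the start: {q0,q4,q5,q6,q7}. Unreachable: {q1,q2,q3} — drop them.
Initial partition by acceptance: {q4,q5,q6,q7} | {q0}.
On input 1, block {q4,q5,q6,q7} splits into {q4,q6} and {q5,q7}.
Refine {q5,q7} on symbol 1: members go to different blocks, giving {q5} and {q7}.
No further refinement is possible. Final partition (4 blocks): {q4,q6} | {q0} | {q5} | {q7}.
q5 and q0 end up in different blocks, so they are distinguishable. For instance, the string 'ε' is accepted from only q5.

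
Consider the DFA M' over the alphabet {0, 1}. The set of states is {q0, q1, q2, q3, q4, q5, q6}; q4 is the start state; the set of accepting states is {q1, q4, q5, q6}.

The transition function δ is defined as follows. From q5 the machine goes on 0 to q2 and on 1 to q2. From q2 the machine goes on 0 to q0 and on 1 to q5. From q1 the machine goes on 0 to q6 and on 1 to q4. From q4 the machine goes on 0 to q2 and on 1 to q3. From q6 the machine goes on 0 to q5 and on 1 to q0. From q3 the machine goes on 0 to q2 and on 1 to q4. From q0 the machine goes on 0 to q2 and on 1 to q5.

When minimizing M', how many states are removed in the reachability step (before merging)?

No path from q4 leads to q1, q6; the other 5 states are all reachable.

2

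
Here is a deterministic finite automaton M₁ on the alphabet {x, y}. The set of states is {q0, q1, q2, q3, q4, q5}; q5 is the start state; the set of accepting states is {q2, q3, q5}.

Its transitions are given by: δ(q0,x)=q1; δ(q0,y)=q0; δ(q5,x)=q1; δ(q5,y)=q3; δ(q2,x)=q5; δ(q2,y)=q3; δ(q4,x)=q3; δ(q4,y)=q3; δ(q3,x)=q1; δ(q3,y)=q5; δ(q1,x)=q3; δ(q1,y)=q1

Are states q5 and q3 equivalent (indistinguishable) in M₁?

Yes

First remove the unreachable states {q0,q2,q4}; 3 states remain.
Start with accepting vs non-accepting: {q3,q5} | {q1}.
No further refinement is possible. Final partition (2 blocks): {q3,q5} | {q1}.
q5 and q3 lie in the same block of the stable partition, so they are equivalent — no string distinguishes them.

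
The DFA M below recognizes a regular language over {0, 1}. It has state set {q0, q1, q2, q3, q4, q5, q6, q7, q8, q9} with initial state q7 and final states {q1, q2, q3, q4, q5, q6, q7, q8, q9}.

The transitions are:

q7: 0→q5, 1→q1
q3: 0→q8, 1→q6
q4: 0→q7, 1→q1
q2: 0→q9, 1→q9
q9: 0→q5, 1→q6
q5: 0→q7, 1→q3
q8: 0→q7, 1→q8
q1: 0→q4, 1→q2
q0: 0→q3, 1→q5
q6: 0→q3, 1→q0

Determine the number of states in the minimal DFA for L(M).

Start with accepting vs non-accepting: {q1,q2,q3,q4,q5,q6,q7,q8,q9} | {q0}.
Split {q1,q2,q3,q4,q5,q6,q7,q8,q9} by δ(·,1) → {q1,q2,q3,q4,q5,q7,q8,q9} and {q6}.
On input 1, block {q1,q2,q3,q4,q5,q7,q8,q9} splits into {q1,q2,q4,q5,q7,q8} and {q3,q9}.
Split {q1,q2,q4,q5,q7,q8} by δ(·,0) → {q1,q4,q5,q7,q8} and {q2}.
Split {q1,q4,q5,q7,q8} by δ(·,1) → {q4,q7,q8} and {q1} and {q5}.
Split {q4,q7,q8} by δ(·,0) → {q4,q8} and {q7}.
On input 1, block {q4,q8} splits into {q4} and {q8}.
On input 0, block {q3,q9} splits into {q3} and {q9}.
Stable partition: {q4} | {q0} | {q6} | {q3} | {q2} | {q1} | {q5} | {q7} | {q8} | {q9} — 10 equivalence classes.

10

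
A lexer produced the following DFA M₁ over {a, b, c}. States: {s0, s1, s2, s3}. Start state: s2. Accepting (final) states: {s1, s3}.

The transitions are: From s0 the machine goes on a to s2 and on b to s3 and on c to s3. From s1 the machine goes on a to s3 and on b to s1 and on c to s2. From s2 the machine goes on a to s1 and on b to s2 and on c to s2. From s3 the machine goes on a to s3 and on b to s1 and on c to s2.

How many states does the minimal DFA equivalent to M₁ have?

First remove the unreachable states {s0}; 3 states remain.
Initial partition by acceptance: {s1,s3} | {s2}.
Stable partition: {s1,s3} | {s2} — 2 equivalence classes.

2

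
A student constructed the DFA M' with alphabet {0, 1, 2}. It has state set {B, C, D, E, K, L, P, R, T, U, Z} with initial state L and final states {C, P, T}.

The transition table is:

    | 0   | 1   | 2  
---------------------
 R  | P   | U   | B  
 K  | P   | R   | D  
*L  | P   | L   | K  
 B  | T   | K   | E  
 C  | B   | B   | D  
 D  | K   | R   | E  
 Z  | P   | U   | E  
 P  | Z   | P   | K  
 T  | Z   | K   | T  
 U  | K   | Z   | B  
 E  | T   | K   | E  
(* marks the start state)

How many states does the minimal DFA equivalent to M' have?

First remove the unreachable states {C}; 10 states remain.
P0 = {P,T} | {B,D,E,K,L,R,U,Z}.
On input 1, block {P,T} splits into {P} and {T}.
Refine {B,D,E,K,L,R,U,Z} on symbol 0: members go to different blocks, giving {K,L,R,Z} and {B,E} and {D,U}.
Split {K,L,R,Z} by δ(·,1) → {K,L} and {R,Z}.
Split {K,L} by δ(·,1) → {L} and {K}.
Stable partition: {P} | {L} | {T} | {B,E} | {D,U} | {R,Z} | {K} — 7 equivalence classes.

7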